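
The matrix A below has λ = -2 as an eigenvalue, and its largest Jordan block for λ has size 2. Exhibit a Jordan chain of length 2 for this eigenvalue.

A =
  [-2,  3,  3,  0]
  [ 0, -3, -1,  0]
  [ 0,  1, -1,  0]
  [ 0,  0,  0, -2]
A Jordan chain for λ = -2 of length 2:
v_1 = (3, -1, 1, 0)ᵀ
v_2 = (0, 1, 0, 0)ᵀ

Let N = A − (-2)·I. We want v_2 with N^2 v_2 = 0 but N^1 v_2 ≠ 0; then v_{j-1} := N · v_j for j = 2, …, 2.

Pick v_2 = (0, 1, 0, 0)ᵀ.
Then v_1 = N · v_2 = (3, -1, 1, 0)ᵀ.

Sanity check: (A − (-2)·I) v_1 = (0, 0, 0, 0)ᵀ = 0. ✓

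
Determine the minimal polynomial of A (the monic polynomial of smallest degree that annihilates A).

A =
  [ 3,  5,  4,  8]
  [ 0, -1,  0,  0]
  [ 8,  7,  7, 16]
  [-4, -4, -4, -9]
x^3 - x^2 - 5*x - 3

The characteristic polynomial is χ_A(x) = (x - 3)*(x + 1)^3, so the eigenvalues are known. The minimal polynomial is
  m_A(x) = Π_λ (x − λ)^{k_λ}
where k_λ is the size of the *largest* Jordan block for λ (equivalently, the smallest k with (A − λI)^k v = 0 for every generalised eigenvector v of λ).

  λ = -1: largest Jordan block has size 2, contributing (x + 1)^2
  λ = 3: largest Jordan block has size 1, contributing (x − 3)

So m_A(x) = (x - 3)*(x + 1)^2 = x^3 - x^2 - 5*x - 3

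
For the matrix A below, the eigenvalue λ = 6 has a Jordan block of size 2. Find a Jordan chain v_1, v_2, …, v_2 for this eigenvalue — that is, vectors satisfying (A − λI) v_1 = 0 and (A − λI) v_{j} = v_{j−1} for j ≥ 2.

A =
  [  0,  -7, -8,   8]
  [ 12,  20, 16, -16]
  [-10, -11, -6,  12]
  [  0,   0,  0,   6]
A Jordan chain for λ = 6 of length 2:
v_1 = (1, -2, 1, 0)ᵀ
v_2 = (1, -1, 0, 0)ᵀ

Let N = A − (6)·I. We want v_2 with N^2 v_2 = 0 but N^1 v_2 ≠ 0; then v_{j-1} := N · v_j for j = 2, …, 2.

Pick v_2 = (1, -1, 0, 0)ᵀ.
Then v_1 = N · v_2 = (1, -2, 1, 0)ᵀ.

Sanity check: (A − (6)·I) v_1 = (0, 0, 0, 0)ᵀ = 0. ✓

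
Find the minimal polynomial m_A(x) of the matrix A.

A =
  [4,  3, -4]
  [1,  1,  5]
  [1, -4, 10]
x^3 - 15*x^2 + 75*x - 125

The characteristic polynomial is χ_A(x) = (x - 5)^3, so the eigenvalues are known. The minimal polynomial is
  m_A(x) = Π_λ (x − λ)^{k_λ}
where k_λ is the size of the *largest* Jordan block for λ (equivalently, the smallest k with (A − λI)^k v = 0 for every generalised eigenvector v of λ).

  λ = 5: largest Jordan block has size 3, contributing (x − 5)^3

So m_A(x) = (x - 5)^3 = x^3 - 15*x^2 + 75*x - 125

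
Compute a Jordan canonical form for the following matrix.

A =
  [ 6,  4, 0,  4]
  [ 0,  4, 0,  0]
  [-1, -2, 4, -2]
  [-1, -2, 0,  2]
J_2(4) ⊕ J_1(4) ⊕ J_1(4)

The characteristic polynomial is
  det(x·I − A) = x^4 - 16*x^3 + 96*x^2 - 256*x + 256 = (x - 4)^4

Eigenvalues and multiplicities (the geometric multiplicity of λ is n − rank(A − λI), which equals the number of Jordan blocks for λ):
  λ = 4: algebraic multiplicity = 4, geometric multiplicity = 3

Determining the block sizes for each eigenvalue:
  λ = 4: 3 blocks summing to 4 forces exactly one block of size 2 and the rest size 1 → block sizes [2, 1, 1]

Assembling the blocks gives a Jordan form
J =
  [4, 1, 0, 0]
  [0, 4, 0, 0]
  [0, 0, 4, 0]
  [0, 0, 0, 4]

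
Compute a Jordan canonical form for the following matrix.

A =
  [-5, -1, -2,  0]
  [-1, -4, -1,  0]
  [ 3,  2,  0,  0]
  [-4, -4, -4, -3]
J_3(-3) ⊕ J_1(-3)

The characteristic polynomial is
  det(x·I − A) = x^4 + 12*x^3 + 54*x^2 + 108*x + 81 = (x + 3)^4

Eigenvalues and multiplicities (the geometric multiplicity of λ is n − rank(A − λI), which equals the number of Jordan blocks for λ):
  λ = -3: algebraic multiplicity = 4, geometric multiplicity = 2

Determining the block sizes for each eigenvalue:
  λ = -3: with am = 4 and gm = 2, the partition is not yet determined (e.g. several partitions of 4 into 2 parts exist). Let N = A − (-3)·I. Computing rank(N^1) = 2, rank(N^2) = 1, rank(N^3) = 0; the number of blocks of size ≥ j is rank(N^{j−1}) − rank(N^j), giving [2, 1, 1]. So we have 1 block(s) of size 3, 1 block(s) of size 1 → block sizes [3, 1]

Assembling the blocks gives a Jordan form
J =
  [-3,  1,  0,  0]
  [ 0, -3,  1,  0]
  [ 0,  0, -3,  0]
  [ 0,  0,  0, -3]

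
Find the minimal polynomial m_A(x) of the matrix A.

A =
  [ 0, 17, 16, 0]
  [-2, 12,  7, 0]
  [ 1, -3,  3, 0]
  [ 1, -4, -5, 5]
x^3 - 15*x^2 + 75*x - 125

The characteristic polynomial is χ_A(x) = (x - 5)^4, so the eigenvalues are known. The minimal polynomial is
  m_A(x) = Π_λ (x − λ)^{k_λ}
where k_λ is the size of the *largest* Jordan block for λ (equivalently, the smallest k with (A − λI)^k v = 0 for every generalised eigenvector v of λ).

  λ = 5: largest Jordan block has size 3, contributing (x − 5)^3

So m_A(x) = (x - 5)^3 = x^3 - 15*x^2 + 75*x - 125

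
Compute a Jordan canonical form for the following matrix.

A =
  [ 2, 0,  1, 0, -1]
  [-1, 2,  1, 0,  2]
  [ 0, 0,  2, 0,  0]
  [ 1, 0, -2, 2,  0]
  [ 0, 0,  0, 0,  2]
J_3(2) ⊕ J_2(2)

The characteristic polynomial is
  det(x·I − A) = x^5 - 10*x^4 + 40*x^3 - 80*x^2 + 80*x - 32 = (x - 2)^5

Eigenvalues and multiplicities (the geometric multiplicity of λ is n − rank(A − λI), which equals the number of Jordan blocks for λ):
  λ = 2: algebraic multiplicity = 5, geometric multiplicity = 2

Determining the block sizes for each eigenvalue:
  λ = 2: with am = 5 and gm = 2, the partition is not yet determined (e.g. several partitions of 5 into 2 parts exist). Let N = A − (2)·I. Computing rank(N^1) = 3, rank(N^2) = 1, rank(N^3) = 0; the number of blocks of size ≥ j is rank(N^{j−1}) − rank(N^j), giving [2, 2, 1]. So we have 1 block(s) of size 3, 1 block(s) of size 2 → block sizes [3, 2]

Assembling the blocks gives a Jordan form
J =
  [2, 1, 0, 0, 0]
  [0, 2, 1, 0, 0]
  [0, 0, 2, 0, 0]
  [0, 0, 0, 2, 1]
  [0, 0, 0, 0, 2]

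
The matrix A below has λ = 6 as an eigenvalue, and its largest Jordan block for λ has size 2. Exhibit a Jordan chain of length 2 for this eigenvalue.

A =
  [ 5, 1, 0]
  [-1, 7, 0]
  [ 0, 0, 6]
A Jordan chain for λ = 6 of length 2:
v_1 = (-1, -1, 0)ᵀ
v_2 = (1, 0, 0)ᵀ

Let N = A − (6)·I. We want v_2 with N^2 v_2 = 0 but N^1 v_2 ≠ 0; then v_{j-1} := N · v_j for j = 2, …, 2.

Pick v_2 = (1, 0, 0)ᵀ.
Then v_1 = N · v_2 = (-1, -1, 0)ᵀ.

Sanity check: (A − (6)·I) v_1 = (0, 0, 0)ᵀ = 0. ✓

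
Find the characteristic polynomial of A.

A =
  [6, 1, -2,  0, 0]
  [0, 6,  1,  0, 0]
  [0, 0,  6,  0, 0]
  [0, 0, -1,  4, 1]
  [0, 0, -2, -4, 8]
x^5 - 30*x^4 + 360*x^3 - 2160*x^2 + 6480*x - 7776

Expanding det(x·I − A) (e.g. by cofactor expansion or by noting that A is similar to its Jordan form J, which has the same characteristic polynomial as A) gives
  χ_A(x) = x^5 - 30*x^4 + 360*x^3 - 2160*x^2 + 6480*x - 7776
which factors as (x - 6)^5. The eigenvalues (with algebraic multiplicities) are λ = 6 with multiplicity 5.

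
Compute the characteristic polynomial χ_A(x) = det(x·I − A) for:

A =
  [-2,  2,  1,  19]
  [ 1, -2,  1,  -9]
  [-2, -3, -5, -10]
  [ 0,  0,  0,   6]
x^4 + 3*x^3 - 27*x^2 - 135*x - 162

Expanding det(x·I − A) (e.g. by cofactor expansion or by noting that A is similar to its Jordan form J, which has the same characteristic polynomial as A) gives
  χ_A(x) = x^4 + 3*x^3 - 27*x^2 - 135*x - 162
which factors as (x - 6)*(x + 3)^3. The eigenvalues (with algebraic multiplicities) are λ = -3 with multiplicity 3, λ = 6 with multiplicity 1.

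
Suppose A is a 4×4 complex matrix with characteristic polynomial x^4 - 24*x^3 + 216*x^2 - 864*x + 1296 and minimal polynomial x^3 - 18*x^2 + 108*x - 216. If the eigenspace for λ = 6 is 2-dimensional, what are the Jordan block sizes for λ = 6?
Block sizes for λ = 6: [3, 1]

Step 1 — from the characteristic polynomial, algebraic multiplicity of λ = 6 is 4. From dim ker(A − (6)·I) = 2, there are exactly 2 Jordan blocks for λ = 6.
Step 2 — from the minimal polynomial, the factor (x − 6)^3 tells us the largest block for λ = 6 has size 3.
Step 3 — with total size 4, 2 blocks, and largest block 3, the block sizes (in nonincreasing order) are [3, 1].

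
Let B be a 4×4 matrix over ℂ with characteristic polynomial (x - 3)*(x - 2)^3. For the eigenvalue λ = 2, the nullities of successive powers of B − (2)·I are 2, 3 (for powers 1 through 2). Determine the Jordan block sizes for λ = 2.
Block sizes for λ = 2: [2, 1]

From the dimensions of kernels of powers, the number of Jordan blocks of size at least j is d_j − d_{j−1} where d_j = dim ker(N^j) (with d_0 = 0). Computing the differences gives [2, 1].
The number of blocks of size exactly k is (#blocks of size ≥ k) − (#blocks of size ≥ k + 1), so the partition is: 1 block(s) of size 1, 1 block(s) of size 2.
In nonincreasing order the block sizes are [2, 1].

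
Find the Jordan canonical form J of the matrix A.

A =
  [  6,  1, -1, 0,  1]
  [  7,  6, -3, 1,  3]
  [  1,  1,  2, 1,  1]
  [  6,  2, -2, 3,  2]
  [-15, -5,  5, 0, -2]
J_2(3) ⊕ J_2(3) ⊕ J_1(3)

The characteristic polynomial is
  det(x·I − A) = x^5 - 15*x^4 + 90*x^3 - 270*x^2 + 405*x - 243 = (x - 3)^5

Eigenvalues and multiplicities (the geometric multiplicity of λ is n − rank(A − λI), which equals the number of Jordan blocks for λ):
  λ = 3: algebraic multiplicity = 5, geometric multiplicity = 3

Determining the block sizes for each eigenvalue:
  λ = 3: with am = 5 and gm = 3, the partition is not yet determined (e.g. several partitions of 5 into 3 parts exist). Let N = A − (3)·I. Computing rank(N^1) = 2, rank(N^2) = 0; the number of blocks of size ≥ j is rank(N^{j−1}) − rank(N^j), giving [3, 2]. So we have 2 block(s) of size 2, 1 block(s) of size 1 → block sizes [2, 2, 1]

Assembling the blocks gives a Jordan form
J =
  [3, 1, 0, 0, 0]
  [0, 3, 0, 0, 0]
  [0, 0, 3, 1, 0]
  [0, 0, 0, 3, 0]
  [0, 0, 0, 0, 3]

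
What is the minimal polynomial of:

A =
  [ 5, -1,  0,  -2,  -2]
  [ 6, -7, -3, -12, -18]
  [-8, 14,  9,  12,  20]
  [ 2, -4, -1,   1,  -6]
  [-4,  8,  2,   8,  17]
x^3 - 15*x^2 + 75*x - 125

The characteristic polynomial is χ_A(x) = (x - 5)^5, so the eigenvalues are known. The minimal polynomial is
  m_A(x) = Π_λ (x − λ)^{k_λ}
where k_λ is the size of the *largest* Jordan block for λ (equivalently, the smallest k with (A − λI)^k v = 0 for every generalised eigenvector v of λ).

  λ = 5: largest Jordan block has size 3, contributing (x − 5)^3

So m_A(x) = (x - 5)^3 = x^3 - 15*x^2 + 75*x - 125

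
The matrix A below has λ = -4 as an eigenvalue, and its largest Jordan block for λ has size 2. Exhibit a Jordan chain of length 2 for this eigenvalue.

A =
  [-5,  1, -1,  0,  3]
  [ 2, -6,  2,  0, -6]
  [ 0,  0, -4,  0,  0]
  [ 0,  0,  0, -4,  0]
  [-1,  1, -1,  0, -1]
A Jordan chain for λ = -4 of length 2:
v_1 = (-1, 2, 0, 0, -1)ᵀ
v_2 = (1, 0, 0, 0, 0)ᵀ

Let N = A − (-4)·I. We want v_2 with N^2 v_2 = 0 but N^1 v_2 ≠ 0; then v_{j-1} := N · v_j for j = 2, …, 2.

Pick v_2 = (1, 0, 0, 0, 0)ᵀ.
Then v_1 = N · v_2 = (-1, 2, 0, 0, -1)ᵀ.

Sanity check: (A − (-4)·I) v_1 = (0, 0, 0, 0, 0)ᵀ = 0. ✓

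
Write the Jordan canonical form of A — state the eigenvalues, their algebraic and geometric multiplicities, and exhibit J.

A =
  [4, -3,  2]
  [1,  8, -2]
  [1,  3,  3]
J_2(5) ⊕ J_1(5)

The characteristic polynomial is
  det(x·I − A) = x^3 - 15*x^2 + 75*x - 125 = (x - 5)^3

Eigenvalues and multiplicities (the geometric multiplicity of λ is n − rank(A − λI), which equals the number of Jordan blocks for λ):
  λ = 5: algebraic multiplicity = 3, geometric multiplicity = 2

Determining the block sizes for each eigenvalue:
  λ = 5: 2 blocks summing to 3 forces exactly one block of size 2 and the rest size 1 → block sizes [2, 1]

Assembling the blocks gives a Jordan form
J =
  [5, 1, 0]
  [0, 5, 0]
  [0, 0, 5]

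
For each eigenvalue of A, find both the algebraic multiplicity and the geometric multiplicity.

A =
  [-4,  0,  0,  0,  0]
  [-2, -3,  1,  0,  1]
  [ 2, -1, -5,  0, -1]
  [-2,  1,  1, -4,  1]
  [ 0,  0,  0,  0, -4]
λ = -4: alg = 5, geom = 4

Step 1 — factor the characteristic polynomial to read off the algebraic multiplicities:
  χ_A(x) = (x + 4)^5

Step 2 — compute geometric multiplicities via the rank-nullity identity g(λ) = n − rank(A − λI):
  rank(A − (-4)·I) = 1, so dim ker(A − (-4)·I) = n − 1 = 4

Summary:
  λ = -4: algebraic multiplicity = 5, geometric multiplicity = 4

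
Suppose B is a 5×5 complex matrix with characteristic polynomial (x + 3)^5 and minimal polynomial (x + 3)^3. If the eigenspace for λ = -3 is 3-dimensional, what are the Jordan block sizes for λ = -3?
Block sizes for λ = -3: [3, 1, 1]

Step 1 — from the characteristic polynomial, algebraic multiplicity of λ = -3 is 5. From dim ker(B − (-3)·I) = 3, there are exactly 3 Jordan blocks for λ = -3.
Step 2 — from the minimal polynomial, the factor (x + 3)^3 tells us the largest block for λ = -3 has size 3.
Step 3 — with total size 5, 3 blocks, and largest block 3, the block sizes (in nonincreasing order) are [3, 1, 1].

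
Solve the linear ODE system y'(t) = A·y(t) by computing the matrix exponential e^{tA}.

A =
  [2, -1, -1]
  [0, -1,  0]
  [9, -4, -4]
e^{tA} =
  [3*t*exp(-t) + exp(-t), t^2*exp(-t)/2 - t*exp(-t), -t*exp(-t)]
  [0, exp(-t), 0]
  [9*t*exp(-t), 3*t^2*exp(-t)/2 - 4*t*exp(-t), -3*t*exp(-t) + exp(-t)]

Strategy: write A = P · J · P⁻¹ where J is a Jordan canonical form, so e^{tA} = P · e^{tJ} · P⁻¹, and e^{tJ} can be computed block-by-block.

A has Jordan form
J =
  [-1,  1,  0]
  [ 0, -1,  1]
  [ 0,  0, -1]
(up to reordering of blocks).

Per-block formulas:
  For a 3×3 Jordan block J_3(-1): exp(t · J_3(-1)) = e^(-1t)·(I + t·N + (t^2/2)·N^2), where N is the 3×3 nilpotent shift.

After assembling e^{tJ} and conjugating by P, we get:

e^{tA} =
  [3*t*exp(-t) + exp(-t), t^2*exp(-t)/2 - t*exp(-t), -t*exp(-t)]
  [0, exp(-t), 0]
  [9*t*exp(-t), 3*t^2*exp(-t)/2 - 4*t*exp(-t), -3*t*exp(-t) + exp(-t)]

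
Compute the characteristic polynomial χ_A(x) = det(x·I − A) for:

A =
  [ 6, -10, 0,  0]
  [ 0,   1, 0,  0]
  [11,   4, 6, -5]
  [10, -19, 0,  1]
x^4 - 14*x^3 + 61*x^2 - 84*x + 36

Expanding det(x·I − A) (e.g. by cofactor expansion or by noting that A is similar to its Jordan form J, which has the same characteristic polynomial as A) gives
  χ_A(x) = x^4 - 14*x^3 + 61*x^2 - 84*x + 36
which factors as (x - 6)^2*(x - 1)^2. The eigenvalues (with algebraic multiplicities) are λ = 1 with multiplicity 2, λ = 6 with multiplicity 2.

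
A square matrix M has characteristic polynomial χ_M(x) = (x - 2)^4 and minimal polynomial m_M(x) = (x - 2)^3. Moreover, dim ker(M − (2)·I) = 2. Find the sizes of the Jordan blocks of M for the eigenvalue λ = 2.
Block sizes for λ = 2: [3, 1]

Step 1 — from the characteristic polynomial, algebraic multiplicity of λ = 2 is 4. From dim ker(M − (2)·I) = 2, there are exactly 2 Jordan blocks for λ = 2.
Step 2 — from the minimal polynomial, the factor (x − 2)^3 tells us the largest block for λ = 2 has size 3.
Step 3 — with total size 4, 2 blocks, and largest block 3, the block sizes (in nonincreasing order) are [3, 1].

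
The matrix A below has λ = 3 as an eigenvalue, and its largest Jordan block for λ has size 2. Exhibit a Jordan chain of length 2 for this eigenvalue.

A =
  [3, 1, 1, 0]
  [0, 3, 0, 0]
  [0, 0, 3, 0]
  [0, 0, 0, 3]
A Jordan chain for λ = 3 of length 2:
v_1 = (1, 0, 0, 0)ᵀ
v_2 = (0, 1, 0, 0)ᵀ

Let N = A − (3)·I. We want v_2 with N^2 v_2 = 0 but N^1 v_2 ≠ 0; then v_{j-1} := N · v_j for j = 2, …, 2.

Pick v_2 = (0, 1, 0, 0)ᵀ.
Then v_1 = N · v_2 = (1, 0, 0, 0)ᵀ.

Sanity check: (A − (3)·I) v_1 = (0, 0, 0, 0)ᵀ = 0. ✓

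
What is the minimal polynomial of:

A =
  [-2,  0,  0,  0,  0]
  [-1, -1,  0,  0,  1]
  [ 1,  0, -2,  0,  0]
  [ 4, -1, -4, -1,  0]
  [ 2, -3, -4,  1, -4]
x^3 + 6*x^2 + 12*x + 8

The characteristic polynomial is χ_A(x) = (x + 2)^5, so the eigenvalues are known. The minimal polynomial is
  m_A(x) = Π_λ (x − λ)^{k_λ}
where k_λ is the size of the *largest* Jordan block for λ (equivalently, the smallest k with (A − λI)^k v = 0 for every generalised eigenvector v of λ).

  λ = -2: largest Jordan block has size 3, contributing (x + 2)^3

So m_A(x) = (x + 2)^3 = x^3 + 6*x^2 + 12*x + 8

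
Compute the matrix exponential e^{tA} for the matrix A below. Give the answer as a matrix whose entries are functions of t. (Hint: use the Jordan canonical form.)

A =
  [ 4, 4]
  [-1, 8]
e^{tA} =
  [-2*t*exp(6*t) + exp(6*t), 4*t*exp(6*t)]
  [-t*exp(6*t), 2*t*exp(6*t) + exp(6*t)]

Strategy: write A = P · J · P⁻¹ where J is a Jordan canonical form, so e^{tA} = P · e^{tJ} · P⁻¹, and e^{tJ} can be computed block-by-block.

A has Jordan form
J =
  [6, 1]
  [0, 6]
(up to reordering of blocks).

Per-block formulas:
  For a 2×2 Jordan block J_2(6): exp(t · J_2(6)) = e^(6t)·(I + t·N), where N is the 2×2 nilpotent shift.

After assembling e^{tJ} and conjugating by P, we get:

e^{tA} =
  [-2*t*exp(6*t) + exp(6*t), 4*t*exp(6*t)]
  [-t*exp(6*t), 2*t*exp(6*t) + exp(6*t)]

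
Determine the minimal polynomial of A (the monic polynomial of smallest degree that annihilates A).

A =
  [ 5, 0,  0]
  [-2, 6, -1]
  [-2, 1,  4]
x^2 - 10*x + 25

The characteristic polynomial is χ_A(x) = (x - 5)^3, so the eigenvalues are known. The minimal polynomial is
  m_A(x) = Π_λ (x − λ)^{k_λ}
where k_λ is the size of the *largest* Jordan block for λ (equivalently, the smallest k with (A − λI)^k v = 0 for every generalised eigenvector v of λ).

  λ = 5: largest Jordan block has size 2, contributing (x − 5)^2

So m_A(x) = (x - 5)^2 = x^2 - 10*x + 25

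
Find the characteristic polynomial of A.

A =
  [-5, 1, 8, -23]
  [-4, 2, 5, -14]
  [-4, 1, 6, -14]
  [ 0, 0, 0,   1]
x^4 - 4*x^3 + 6*x^2 - 4*x + 1

Expanding det(x·I − A) (e.g. by cofactor expansion or by noting that A is similar to its Jordan form J, which has the same characteristic polynomial as A) gives
  χ_A(x) = x^4 - 4*x^3 + 6*x^2 - 4*x + 1
which factors as (x - 1)^4. The eigenvalues (with algebraic multiplicities) are λ = 1 with multiplicity 4.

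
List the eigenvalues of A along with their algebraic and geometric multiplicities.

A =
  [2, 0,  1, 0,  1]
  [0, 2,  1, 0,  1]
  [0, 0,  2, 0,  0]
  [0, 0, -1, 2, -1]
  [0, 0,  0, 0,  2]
λ = 2: alg = 5, geom = 4

Step 1 — factor the characteristic polynomial to read off the algebraic multiplicities:
  χ_A(x) = (x - 2)^5

Step 2 — compute geometric multiplicities via the rank-nullity identity g(λ) = n − rank(A − λI):
  rank(A − (2)·I) = 1, so dim ker(A − (2)·I) = n − 1 = 4

Summary:
  λ = 2: algebraic multiplicity = 5, geometric multiplicity = 4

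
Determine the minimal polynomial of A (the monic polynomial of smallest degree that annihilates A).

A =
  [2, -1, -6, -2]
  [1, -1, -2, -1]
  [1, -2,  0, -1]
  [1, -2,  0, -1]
x^3

The characteristic polynomial is χ_A(x) = x^4, so the eigenvalues are known. The minimal polynomial is
  m_A(x) = Π_λ (x − λ)^{k_λ}
where k_λ is the size of the *largest* Jordan block for λ (equivalently, the smallest k with (A − λI)^k v = 0 for every generalised eigenvector v of λ).

  λ = 0: largest Jordan block has size 3, contributing (x − 0)^3

So m_A(x) = x^3 = x^3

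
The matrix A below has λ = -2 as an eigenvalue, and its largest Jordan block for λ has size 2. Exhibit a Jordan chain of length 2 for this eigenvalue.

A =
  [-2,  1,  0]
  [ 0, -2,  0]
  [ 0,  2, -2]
A Jordan chain for λ = -2 of length 2:
v_1 = (1, 0, 2)ᵀ
v_2 = (0, 1, 0)ᵀ

Let N = A − (-2)·I. We want v_2 with N^2 v_2 = 0 but N^1 v_2 ≠ 0; then v_{j-1} := N · v_j for j = 2, …, 2.

Pick v_2 = (0, 1, 0)ᵀ.
Then v_1 = N · v_2 = (1, 0, 2)ᵀ.

Sanity check: (A − (-2)·I) v_1 = (0, 0, 0)ᵀ = 0. ✓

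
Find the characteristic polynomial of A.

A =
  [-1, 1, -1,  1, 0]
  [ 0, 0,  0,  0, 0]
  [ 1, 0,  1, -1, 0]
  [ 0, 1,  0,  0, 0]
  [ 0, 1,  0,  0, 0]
x^5

Expanding det(x·I − A) (e.g. by cofactor expansion or by noting that A is similar to its Jordan form J, which has the same characteristic polynomial as A) gives
  χ_A(x) = x^5
which factors as x^5. The eigenvalues (with algebraic multiplicities) are λ = 0 with multiplicity 5.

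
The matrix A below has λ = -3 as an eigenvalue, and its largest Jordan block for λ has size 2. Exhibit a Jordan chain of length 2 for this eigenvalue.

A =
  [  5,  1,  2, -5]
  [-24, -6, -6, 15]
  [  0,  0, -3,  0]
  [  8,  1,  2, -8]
A Jordan chain for λ = -3 of length 2:
v_1 = (8, -24, 0, 8)ᵀ
v_2 = (1, 0, 0, 0)ᵀ

Let N = A − (-3)·I. We want v_2 with N^2 v_2 = 0 but N^1 v_2 ≠ 0; then v_{j-1} := N · v_j for j = 2, …, 2.

Pick v_2 = (1, 0, 0, 0)ᵀ.
Then v_1 = N · v_2 = (8, -24, 0, 8)ᵀ.

Sanity check: (A − (-3)·I) v_1 = (0, 0, 0, 0)ᵀ = 0. ✓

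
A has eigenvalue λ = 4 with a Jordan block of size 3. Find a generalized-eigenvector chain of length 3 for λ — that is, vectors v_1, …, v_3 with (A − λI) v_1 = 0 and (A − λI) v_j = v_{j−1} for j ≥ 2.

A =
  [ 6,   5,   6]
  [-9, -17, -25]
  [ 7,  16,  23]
A Jordan chain for λ = 4 of length 3:
v_1 = (1, -4, 3)ᵀ
v_2 = (2, -9, 7)ᵀ
v_3 = (1, 0, 0)ᵀ

Let N = A − (4)·I. We want v_3 with N^3 v_3 = 0 but N^2 v_3 ≠ 0; then v_{j-1} := N · v_j for j = 3, …, 2.

Pick v_3 = (1, 0, 0)ᵀ.
Then v_2 = N · v_3 = (2, -9, 7)ᵀ.
Then v_1 = N · v_2 = (1, -4, 3)ᵀ.

Sanity check: (A − (4)·I) v_1 = (0, 0, 0)ᵀ = 0. ✓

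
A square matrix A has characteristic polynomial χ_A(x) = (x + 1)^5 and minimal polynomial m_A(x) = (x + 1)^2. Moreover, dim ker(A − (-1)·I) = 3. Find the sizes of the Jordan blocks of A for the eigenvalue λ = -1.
Block sizes for λ = -1: [2, 2, 1]

Step 1 — from the characteristic polynomial, algebraic multiplicity of λ = -1 is 5. From dim ker(A − (-1)·I) = 3, there are exactly 3 Jordan blocks for λ = -1.
Step 2 — from the minimal polynomial, the factor (x + 1)^2 tells us the largest block for λ = -1 has size 2.
Step 3 — with total size 5, 3 blocks, and largest block 2, the block sizes (in nonincreasing order) are [2, 2, 1].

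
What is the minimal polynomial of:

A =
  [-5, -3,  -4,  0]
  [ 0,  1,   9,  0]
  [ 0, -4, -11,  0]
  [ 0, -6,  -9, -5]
x^3 + 15*x^2 + 75*x + 125

The characteristic polynomial is χ_A(x) = (x + 5)^4, so the eigenvalues are known. The minimal polynomial is
  m_A(x) = Π_λ (x − λ)^{k_λ}
where k_λ is the size of the *largest* Jordan block for λ (equivalently, the smallest k with (A − λI)^k v = 0 for every generalised eigenvector v of λ).

  λ = -5: largest Jordan block has size 3, contributing (x + 5)^3

So m_A(x) = (x + 5)^3 = x^3 + 15*x^2 + 75*x + 125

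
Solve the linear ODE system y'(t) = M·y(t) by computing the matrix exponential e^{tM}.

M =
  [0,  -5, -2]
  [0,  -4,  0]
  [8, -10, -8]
e^{tM} =
  [4*t*exp(-4*t) + exp(-4*t), -5*t*exp(-4*t), -2*t*exp(-4*t)]
  [0, exp(-4*t), 0]
  [8*t*exp(-4*t), -10*t*exp(-4*t), -4*t*exp(-4*t) + exp(-4*t)]

Strategy: write M = P · J · P⁻¹ where J is a Jordan canonical form, so e^{tM} = P · e^{tJ} · P⁻¹, and e^{tJ} can be computed block-by-block.

M has Jordan form
J =
  [-4,  1,  0]
  [ 0, -4,  0]
  [ 0,  0, -4]
(up to reordering of blocks).

Per-block formulas:
  For a 1×1 block at λ = -4: exp(t · [-4]) = [e^(-4t)].
  For a 2×2 Jordan block J_2(-4): exp(t · J_2(-4)) = e^(-4t)·(I + t·N), where N is the 2×2 nilpotent shift.

After assembling e^{tJ} and conjugating by P, we get:

e^{tM} =
  [4*t*exp(-4*t) + exp(-4*t), -5*t*exp(-4*t), -2*t*exp(-4*t)]
  [0, exp(-4*t), 0]
  [8*t*exp(-4*t), -10*t*exp(-4*t), -4*t*exp(-4*t) + exp(-4*t)]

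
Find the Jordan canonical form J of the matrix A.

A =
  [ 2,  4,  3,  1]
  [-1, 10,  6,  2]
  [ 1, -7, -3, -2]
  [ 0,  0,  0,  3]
J_3(3) ⊕ J_1(3)

The characteristic polynomial is
  det(x·I − A) = x^4 - 12*x^3 + 54*x^2 - 108*x + 81 = (x - 3)^4

Eigenvalues and multiplicities (the geometric multiplicity of λ is n − rank(A − λI), which equals the number of Jordan blocks for λ):
  λ = 3: algebraic multiplicity = 4, geometric multiplicity = 2

Determining the block sizes for each eigenvalue:
  λ = 3: with am = 4 and gm = 2, the partition is not yet determined (e.g. several partitions of 4 into 2 parts exist). Let N = A − (3)·I. Computing rank(N^1) = 2, rank(N^2) = 1, rank(N^3) = 0; the number of blocks of size ≥ j is rank(N^{j−1}) − rank(N^j), giving [2, 1, 1]. So we have 1 block(s) of size 3, 1 block(s) of size 1 → block sizes [3, 1]

Assembling the blocks gives a Jordan form
J =
  [3, 1, 0, 0]
  [0, 3, 1, 0]
  [0, 0, 3, 0]
  [0, 0, 0, 3]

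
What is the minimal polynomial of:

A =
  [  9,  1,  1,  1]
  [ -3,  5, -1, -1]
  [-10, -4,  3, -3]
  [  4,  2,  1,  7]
x^2 - 12*x + 36

The characteristic polynomial is χ_A(x) = (x - 6)^4, so the eigenvalues are known. The minimal polynomial is
  m_A(x) = Π_λ (x − λ)^{k_λ}
where k_λ is the size of the *largest* Jordan block for λ (equivalently, the smallest k with (A − λI)^k v = 0 for every generalised eigenvector v of λ).

  λ = 6: largest Jordan block has size 2, contributing (x − 6)^2

So m_A(x) = (x - 6)^2 = x^2 - 12*x + 36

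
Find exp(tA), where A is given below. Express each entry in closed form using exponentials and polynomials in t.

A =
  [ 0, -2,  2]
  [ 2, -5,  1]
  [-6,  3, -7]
e^{tA} =
  [4*t*exp(-4*t) + exp(-4*t), -2*t*exp(-4*t), 2*t*exp(-4*t)]
  [2*t*exp(-4*t), -t*exp(-4*t) + exp(-4*t), t*exp(-4*t)]
  [-6*t*exp(-4*t), 3*t*exp(-4*t), -3*t*exp(-4*t) + exp(-4*t)]

Strategy: write A = P · J · P⁻¹ where J is a Jordan canonical form, so e^{tA} = P · e^{tJ} · P⁻¹, and e^{tJ} can be computed block-by-block.

A has Jordan form
J =
  [-4,  1,  0]
  [ 0, -4,  0]
  [ 0,  0, -4]
(up to reordering of blocks).

Per-block formulas:
  For a 1×1 block at λ = -4: exp(t · [-4]) = [e^(-4t)].
  For a 2×2 Jordan block J_2(-4): exp(t · J_2(-4)) = e^(-4t)·(I + t·N), where N is the 2×2 nilpotent shift.

After assembling e^{tJ} and conjugating by P, we get:

e^{tA} =
  [4*t*exp(-4*t) + exp(-4*t), -2*t*exp(-4*t), 2*t*exp(-4*t)]
  [2*t*exp(-4*t), -t*exp(-4*t) + exp(-4*t), t*exp(-4*t)]
  [-6*t*exp(-4*t), 3*t*exp(-4*t), -3*t*exp(-4*t) + exp(-4*t)]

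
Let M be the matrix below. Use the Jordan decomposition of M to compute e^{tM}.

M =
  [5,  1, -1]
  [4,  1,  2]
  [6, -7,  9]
e^{tM} =
  [-t^2*exp(5*t) + exp(5*t), 3*t^2*exp(5*t)/2 + t*exp(5*t), -t^2*exp(5*t) - t*exp(5*t)]
  [-2*t^2*exp(5*t) + 4*t*exp(5*t), 3*t^2*exp(5*t) - 4*t*exp(5*t) + exp(5*t), -2*t^2*exp(5*t) + 2*t*exp(5*t)]
  [-2*t^2*exp(5*t) + 6*t*exp(5*t), 3*t^2*exp(5*t) - 7*t*exp(5*t), -2*t^2*exp(5*t) + 4*t*exp(5*t) + exp(5*t)]

Strategy: write M = P · J · P⁻¹ where J is a Jordan canonical form, so e^{tM} = P · e^{tJ} · P⁻¹, and e^{tJ} can be computed block-by-block.

M has Jordan form
J =
  [5, 1, 0]
  [0, 5, 1]
  [0, 0, 5]
(up to reordering of blocks).

Per-block formulas:
  For a 3×3 Jordan block J_3(5): exp(t · J_3(5)) = e^(5t)·(I + t·N + (t^2/2)·N^2), where N is the 3×3 nilpotent shift.

After assembling e^{tJ} and conjugating by P, we get:

e^{tM} =
  [-t^2*exp(5*t) + exp(5*t), 3*t^2*exp(5*t)/2 + t*exp(5*t), -t^2*exp(5*t) - t*exp(5*t)]
  [-2*t^2*exp(5*t) + 4*t*exp(5*t), 3*t^2*exp(5*t) - 4*t*exp(5*t) + exp(5*t), -2*t^2*exp(5*t) + 2*t*exp(5*t)]
  [-2*t^2*exp(5*t) + 6*t*exp(5*t), 3*t^2*exp(5*t) - 7*t*exp(5*t), -2*t^2*exp(5*t) + 4*t*exp(5*t) + exp(5*t)]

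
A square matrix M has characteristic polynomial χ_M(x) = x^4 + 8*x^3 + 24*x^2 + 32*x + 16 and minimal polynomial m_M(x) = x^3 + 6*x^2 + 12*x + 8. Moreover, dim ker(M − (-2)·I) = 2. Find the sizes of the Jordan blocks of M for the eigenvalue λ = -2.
Block sizes for λ = -2: [3, 1]

Step 1 — from the characteristic polynomial, algebraic multiplicity of λ = -2 is 4. From dim ker(M − (-2)·I) = 2, there are exactly 2 Jordan blocks for λ = -2.
Step 2 — from the minimal polynomial, the factor (x + 2)^3 tells us the largest block for λ = -2 has size 3.
Step 3 — with total size 4, 2 blocks, and largest block 3, the block sizes (in nonincreasing order) are [3, 1].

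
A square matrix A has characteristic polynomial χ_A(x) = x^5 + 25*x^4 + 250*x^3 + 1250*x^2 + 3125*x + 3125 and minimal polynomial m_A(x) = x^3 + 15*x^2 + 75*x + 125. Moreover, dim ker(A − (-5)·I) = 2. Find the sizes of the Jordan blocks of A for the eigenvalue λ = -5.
Block sizes for λ = -5: [3, 2]

Step 1 — from the characteristic polynomial, algebraic multiplicity of λ = -5 is 5. From dim ker(A − (-5)·I) = 2, there are exactly 2 Jordan blocks for λ = -5.
Step 2 — from the minimal polynomial, the factor (x + 5)^3 tells us the largest block for λ = -5 has size 3.
Step 3 — with total size 5, 2 blocks, and largest block 3, the block sizes (in nonincreasing order) are [3, 2].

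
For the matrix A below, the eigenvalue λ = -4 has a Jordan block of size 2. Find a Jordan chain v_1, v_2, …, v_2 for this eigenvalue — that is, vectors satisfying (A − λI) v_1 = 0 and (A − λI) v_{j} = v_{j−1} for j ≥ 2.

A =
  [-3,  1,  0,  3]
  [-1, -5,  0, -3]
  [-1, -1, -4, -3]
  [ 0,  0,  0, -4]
A Jordan chain for λ = -4 of length 2:
v_1 = (1, -1, -1, 0)ᵀ
v_2 = (1, 0, 0, 0)ᵀ

Let N = A − (-4)·I. We want v_2 with N^2 v_2 = 0 but N^1 v_2 ≠ 0; then v_{j-1} := N · v_j for j = 2, …, 2.

Pick v_2 = (1, 0, 0, 0)ᵀ.
Then v_1 = N · v_2 = (1, -1, -1, 0)ᵀ.

Sanity check: (A − (-4)·I) v_1 = (0, 0, 0, 0)ᵀ = 0. ✓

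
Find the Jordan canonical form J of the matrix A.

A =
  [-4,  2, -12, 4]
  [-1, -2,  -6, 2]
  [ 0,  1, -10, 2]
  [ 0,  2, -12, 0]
J_3(-4) ⊕ J_1(-4)

The characteristic polynomial is
  det(x·I − A) = x^4 + 16*x^3 + 96*x^2 + 256*x + 256 = (x + 4)^4

Eigenvalues and multiplicities (the geometric multiplicity of λ is n − rank(A − λI), which equals the number of Jordan blocks for λ):
  λ = -4: algebraic multiplicity = 4, geometric multiplicity = 2

Determining the block sizes for each eigenvalue:
  λ = -4: with am = 4 and gm = 2, the partition is not yet determined (e.g. several partitions of 4 into 2 parts exist). Let N = A − (-4)·I. Computing rank(N^1) = 2, rank(N^2) = 1, rank(N^3) = 0; the number of blocks of size ≥ j is rank(N^{j−1}) − rank(N^j), giving [2, 1, 1]. So we have 1 block(s) of size 3, 1 block(s) of size 1 → block sizes [3, 1]

Assembling the blocks gives a Jordan form
J =
  [-4,  1,  0,  0]
  [ 0, -4,  1,  0]
  [ 0,  0, -4,  0]
  [ 0,  0,  0, -4]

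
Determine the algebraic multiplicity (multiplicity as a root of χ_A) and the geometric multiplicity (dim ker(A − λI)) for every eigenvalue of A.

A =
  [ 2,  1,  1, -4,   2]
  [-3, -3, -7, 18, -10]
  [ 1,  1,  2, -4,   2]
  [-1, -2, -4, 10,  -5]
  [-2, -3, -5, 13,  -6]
λ = 1: alg = 5, geom = 2

Step 1 — factor the characteristic polynomial to read off the algebraic multiplicities:
  χ_A(x) = (x - 1)^5

Step 2 — compute geometric multiplicities via the rank-nullity identity g(λ) = n − rank(A − λI):
  rank(A − (1)·I) = 3, so dim ker(A − (1)·I) = n − 3 = 2

Summary:
  λ = 1: algebraic multiplicity = 5, geometric multiplicity = 2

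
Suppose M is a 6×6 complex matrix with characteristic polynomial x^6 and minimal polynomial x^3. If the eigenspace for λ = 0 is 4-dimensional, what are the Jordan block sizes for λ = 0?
Block sizes for λ = 0: [3, 1, 1, 1]

Step 1 — from the characteristic polynomial, algebraic multiplicity of λ = 0 is 6. From dim ker(M − (0)·I) = 4, there are exactly 4 Jordan blocks for λ = 0.
Step 2 — from the minimal polynomial, the factor (x − 0)^3 tells us the largest block for λ = 0 has size 3.
Step 3 — with total size 6, 4 blocks, and largest block 3, the block sizes (in nonincreasing order) are [3, 1, 1, 1].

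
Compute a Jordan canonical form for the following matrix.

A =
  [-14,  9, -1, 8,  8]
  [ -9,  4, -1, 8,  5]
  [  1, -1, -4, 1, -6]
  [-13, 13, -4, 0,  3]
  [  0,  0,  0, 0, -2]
J_2(-5) ⊕ J_2(-2) ⊕ J_1(-2)

The characteristic polynomial is
  det(x·I − A) = x^5 + 16*x^4 + 97*x^3 + 278*x^2 + 380*x + 200 = (x + 2)^3*(x + 5)^2

Eigenvalues and multiplicities (the geometric multiplicity of λ is n − rank(A − λI), which equals the number of Jordan blocks for λ):
  λ = -5: algebraic multiplicity = 2, geometric multiplicity = 1
  λ = -2: algebraic multiplicity = 3, geometric multiplicity = 2

Determining the block sizes for each eigenvalue:
  λ = -5: one block (gm = 1), so the single block has size am = 2 → block sizes [2]
  λ = -2: 2 blocks summing to 3 forces exactly one block of size 2 and the rest size 1 → block sizes [2, 1]

Assembling the blocks gives a Jordan form
J =
  [-5,  1,  0,  0,  0]
  [ 0, -5,  0,  0,  0]
  [ 0,  0, -2,  1,  0]
  [ 0,  0,  0, -2,  0]
  [ 0,  0,  0,  0, -2]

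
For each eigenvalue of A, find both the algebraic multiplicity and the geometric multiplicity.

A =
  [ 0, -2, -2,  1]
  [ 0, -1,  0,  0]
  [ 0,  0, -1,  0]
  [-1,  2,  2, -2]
λ = -1: alg = 4, geom = 3

Step 1 — factor the characteristic polynomial to read off the algebraic multiplicities:
  χ_A(x) = (x + 1)^4

Step 2 — compute geometric multiplicities via the rank-nullity identity g(λ) = n − rank(A − λI):
  rank(A − (-1)·I) = 1, so dim ker(A − (-1)·I) = n − 1 = 3

Summary:
  λ = -1: algebraic multiplicity = 4, geometric multiplicity = 3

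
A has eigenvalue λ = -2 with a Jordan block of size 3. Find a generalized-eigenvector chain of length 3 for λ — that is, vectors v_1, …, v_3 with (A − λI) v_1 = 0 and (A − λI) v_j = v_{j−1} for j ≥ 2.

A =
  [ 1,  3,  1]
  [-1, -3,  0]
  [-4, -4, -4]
A Jordan chain for λ = -2 of length 3:
v_1 = (2, -2, 0)ᵀ
v_2 = (3, -1, -4)ᵀ
v_3 = (1, 0, 0)ᵀ

Let N = A − (-2)·I. We want v_3 with N^3 v_3 = 0 but N^2 v_3 ≠ 0; then v_{j-1} := N · v_j for j = 3, …, 2.

Pick v_3 = (1, 0, 0)ᵀ.
Then v_2 = N · v_3 = (3, -1, -4)ᵀ.
Then v_1 = N · v_2 = (2, -2, 0)ᵀ.

Sanity check: (A − (-2)·I) v_1 = (0, 0, 0)ᵀ = 0. ✓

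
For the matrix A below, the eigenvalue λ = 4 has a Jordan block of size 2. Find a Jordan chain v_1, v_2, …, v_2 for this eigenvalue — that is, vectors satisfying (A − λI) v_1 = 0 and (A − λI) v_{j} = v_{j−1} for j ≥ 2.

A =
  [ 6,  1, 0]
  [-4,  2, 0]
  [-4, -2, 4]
A Jordan chain for λ = 4 of length 2:
v_1 = (2, -4, -4)ᵀ
v_2 = (1, 0, 0)ᵀ

Let N = A − (4)·I. We want v_2 with N^2 v_2 = 0 but N^1 v_2 ≠ 0; then v_{j-1} := N · v_j for j = 2, …, 2.

Pick v_2 = (1, 0, 0)ᵀ.
Then v_1 = N · v_2 = (2, -4, -4)ᵀ.

Sanity check: (A − (4)·I) v_1 = (0, 0, 0)ᵀ = 0. ✓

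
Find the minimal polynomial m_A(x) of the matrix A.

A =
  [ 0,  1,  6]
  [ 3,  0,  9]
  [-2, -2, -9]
x^3 + 9*x^2 + 27*x + 27

The characteristic polynomial is χ_A(x) = (x + 3)^3, so the eigenvalues are known. The minimal polynomial is
  m_A(x) = Π_λ (x − λ)^{k_λ}
where k_λ is the size of the *largest* Jordan block for λ (equivalently, the smallest k with (A − λI)^k v = 0 for every generalised eigenvector v of λ).

  λ = -3: largest Jordan block has size 3, contributing (x + 3)^3

So m_A(x) = (x + 3)^3 = x^3 + 9*x^2 + 27*x + 27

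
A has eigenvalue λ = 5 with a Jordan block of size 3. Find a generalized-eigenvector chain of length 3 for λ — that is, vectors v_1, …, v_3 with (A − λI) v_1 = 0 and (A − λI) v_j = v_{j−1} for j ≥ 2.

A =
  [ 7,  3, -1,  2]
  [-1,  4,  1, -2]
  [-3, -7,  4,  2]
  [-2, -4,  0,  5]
A Jordan chain for λ = 5 of length 3:
v_1 = (2, -1, -3, -2)ᵀ
v_2 = (3, -1, -7, -4)ᵀ
v_3 = (0, 1, 0, 0)ᵀ

Let N = A − (5)·I. We want v_3 with N^3 v_3 = 0 but N^2 v_3 ≠ 0; then v_{j-1} := N · v_j for j = 3, …, 2.

Pick v_3 = (0, 1, 0, 0)ᵀ.
Then v_2 = N · v_3 = (3, -1, -7, -4)ᵀ.
Then v_1 = N · v_2 = (2, -1, -3, -2)ᵀ.

Sanity check: (A − (5)·I) v_1 = (0, 0, 0, 0)ᵀ = 0. ✓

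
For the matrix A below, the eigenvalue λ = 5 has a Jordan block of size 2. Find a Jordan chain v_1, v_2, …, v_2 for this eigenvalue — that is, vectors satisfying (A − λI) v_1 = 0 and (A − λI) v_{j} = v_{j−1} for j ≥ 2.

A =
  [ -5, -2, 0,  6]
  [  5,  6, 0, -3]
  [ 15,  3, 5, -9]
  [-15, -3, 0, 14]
A Jordan chain for λ = 5 of length 2:
v_1 = (-10, 5, 15, -15)ᵀ
v_2 = (1, 0, 0, 0)ᵀ

Let N = A − (5)·I. We want v_2 with N^2 v_2 = 0 but N^1 v_2 ≠ 0; then v_{j-1} := N · v_j for j = 2, …, 2.

Pick v_2 = (1, 0, 0, 0)ᵀ.
Then v_1 = N · v_2 = (-10, 5, 15, -15)ᵀ.

Sanity check: (A − (5)·I) v_1 = (0, 0, 0, 0)ᵀ = 0. ✓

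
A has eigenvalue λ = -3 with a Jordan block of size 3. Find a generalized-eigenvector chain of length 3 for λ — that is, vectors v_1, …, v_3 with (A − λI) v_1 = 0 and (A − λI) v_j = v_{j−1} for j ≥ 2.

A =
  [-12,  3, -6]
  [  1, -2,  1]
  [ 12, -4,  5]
A Jordan chain for λ = -3 of length 3:
v_1 = (12, 4, -16)ᵀ
v_2 = (-9, 1, 12)ᵀ
v_3 = (1, 0, 0)ᵀ

Let N = A − (-3)·I. We want v_3 with N^3 v_3 = 0 but N^2 v_3 ≠ 0; then v_{j-1} := N · v_j for j = 3, …, 2.

Pick v_3 = (1, 0, 0)ᵀ.
Then v_2 = N · v_3 = (-9, 1, 12)ᵀ.
Then v_1 = N · v_2 = (12, 4, -16)ᵀ.

Sanity check: (A − (-3)·I) v_1 = (0, 0, 0)ᵀ = 0. ✓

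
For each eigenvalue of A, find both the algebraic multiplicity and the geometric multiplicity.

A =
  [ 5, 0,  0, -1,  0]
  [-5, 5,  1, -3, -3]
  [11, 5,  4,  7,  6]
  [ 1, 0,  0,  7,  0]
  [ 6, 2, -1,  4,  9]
λ = 6: alg = 5, geom = 2

Step 1 — factor the characteristic polynomial to read off the algebraic multiplicities:
  χ_A(x) = (x - 6)^5

Step 2 — compute geometric multiplicities via the rank-nullity identity g(λ) = n − rank(A − λI):
  rank(A − (6)·I) = 3, so dim ker(A − (6)·I) = n − 3 = 2

Summary:
  λ = 6: algebraic multiplicity = 5, geometric multiplicity = 2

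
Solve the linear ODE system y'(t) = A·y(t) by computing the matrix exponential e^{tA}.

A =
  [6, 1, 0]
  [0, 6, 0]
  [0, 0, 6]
e^{tA} =
  [exp(6*t), t*exp(6*t), 0]
  [0, exp(6*t), 0]
  [0, 0, exp(6*t)]

Strategy: write A = P · J · P⁻¹ where J is a Jordan canonical form, so e^{tA} = P · e^{tJ} · P⁻¹, and e^{tJ} can be computed block-by-block.

A has Jordan form
J =
  [6, 1, 0]
  [0, 6, 0]
  [0, 0, 6]
(up to reordering of blocks).

Per-block formulas:
  For a 2×2 Jordan block J_2(6): exp(t · J_2(6)) = e^(6t)·(I + t·N), where N is the 2×2 nilpotent shift.
  For a 1×1 block at λ = 6: exp(t · [6]) = [e^(6t)].

After assembling e^{tJ} and conjugating by P, we get:

e^{tA} =
  [exp(6*t), t*exp(6*t), 0]
  [0, exp(6*t), 0]
  [0, 0, exp(6*t)]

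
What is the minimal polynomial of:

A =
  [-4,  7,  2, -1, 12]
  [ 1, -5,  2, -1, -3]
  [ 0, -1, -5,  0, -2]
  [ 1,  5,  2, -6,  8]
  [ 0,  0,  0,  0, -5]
x^3 + 15*x^2 + 75*x + 125

The characteristic polynomial is χ_A(x) = (x + 5)^5, so the eigenvalues are known. The minimal polynomial is
  m_A(x) = Π_λ (x − λ)^{k_λ}
where k_λ is the size of the *largest* Jordan block for λ (equivalently, the smallest k with (A − λI)^k v = 0 for every generalised eigenvector v of λ).

  λ = -5: largest Jordan block has size 3, contributing (x + 5)^3

So m_A(x) = (x + 5)^3 = x^3 + 15*x^2 + 75*x + 125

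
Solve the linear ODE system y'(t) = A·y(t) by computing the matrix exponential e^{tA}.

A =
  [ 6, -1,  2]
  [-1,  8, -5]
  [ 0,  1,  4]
e^{tA} =
  [t^2*exp(6*t)/2 + exp(6*t), -t*exp(6*t), t^2*exp(6*t)/2 + 2*t*exp(6*t)]
  [-t^2*exp(6*t) - t*exp(6*t), 2*t*exp(6*t) + exp(6*t), -t^2*exp(6*t) - 5*t*exp(6*t)]
  [-t^2*exp(6*t)/2, t*exp(6*t), -t^2*exp(6*t)/2 - 2*t*exp(6*t) + exp(6*t)]

Strategy: write A = P · J · P⁻¹ where J is a Jordan canonical form, so e^{tA} = P · e^{tJ} · P⁻¹, and e^{tJ} can be computed block-by-block.

A has Jordan form
J =
  [6, 1, 0]
  [0, 6, 1]
  [0, 0, 6]
(up to reordering of blocks).

Per-block formulas:
  For a 3×3 Jordan block J_3(6): exp(t · J_3(6)) = e^(6t)·(I + t·N + (t^2/2)·N^2), where N is the 3×3 nilpotent shift.

After assembling e^{tJ} and conjugating by P, we get:

e^{tA} =
  [t^2*exp(6*t)/2 + exp(6*t), -t*exp(6*t), t^2*exp(6*t)/2 + 2*t*exp(6*t)]
  [-t^2*exp(6*t) - t*exp(6*t), 2*t*exp(6*t) + exp(6*t), -t^2*exp(6*t) - 5*t*exp(6*t)]
  [-t^2*exp(6*t)/2, t*exp(6*t), -t^2*exp(6*t)/2 - 2*t*exp(6*t) + exp(6*t)]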